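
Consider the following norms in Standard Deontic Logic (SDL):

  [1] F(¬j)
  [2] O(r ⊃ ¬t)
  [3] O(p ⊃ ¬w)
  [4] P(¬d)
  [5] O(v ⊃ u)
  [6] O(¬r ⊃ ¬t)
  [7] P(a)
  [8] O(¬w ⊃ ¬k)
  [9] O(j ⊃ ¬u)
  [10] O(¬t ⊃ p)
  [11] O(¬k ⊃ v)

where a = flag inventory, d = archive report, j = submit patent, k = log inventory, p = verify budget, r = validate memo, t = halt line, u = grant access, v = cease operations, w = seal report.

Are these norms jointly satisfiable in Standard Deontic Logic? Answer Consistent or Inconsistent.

By case analysis on ¬r: premise 6 gives O(¬r ⊃ ¬t) and premise 2 gives O(r ⊃ ¬t), so O(¬t) either way.
Premise 10 is O(¬t ⊃ p); since O(¬t), deontic closure gives O(p).
With premise 3, O(p ⊃ ¬w), the K-axiom yields O(¬w).
With premise 8, O(¬w ⊃ ¬k), the K-axiom yields O(¬k).
Premise 11 is O(¬k ⊃ v); since O(¬k), deontic closure gives O(v).
With premise 5, O(v ⊃ u), the K-axiom yields O(u).
Premise 9, O(j ⊃ ¬u), contraposes to O(u ⊃ ¬j); with O(u) we get O(¬j).
However, F(¬j) at premise 1 amounts to O(j).
We now have both O(¬j) and O(j) — j is simultaneously obligatory and forbidden, violating the D-axiom.

Inconsistent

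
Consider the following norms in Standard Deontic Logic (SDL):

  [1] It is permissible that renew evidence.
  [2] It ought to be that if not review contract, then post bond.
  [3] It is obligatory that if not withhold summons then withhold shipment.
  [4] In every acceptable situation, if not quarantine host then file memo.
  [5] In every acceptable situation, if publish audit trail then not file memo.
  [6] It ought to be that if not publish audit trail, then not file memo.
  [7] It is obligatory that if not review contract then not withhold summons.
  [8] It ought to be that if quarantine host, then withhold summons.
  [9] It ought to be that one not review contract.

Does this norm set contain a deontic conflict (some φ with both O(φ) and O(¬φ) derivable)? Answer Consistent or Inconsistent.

Inconsistent

By case analysis on ¬publish_audit_trail: premise 6 gives O(¬publish_audit_trail → ¬file_memo) and premise 5 gives O(publish_audit_trail → ¬file_memo), so O(¬file_memo) either way.
Premise 4, O(¬quarantine_host → file_memo), contraposes to O(¬file_memo → quarantine_host); with O(¬file_memo) we get O(quarantine_host).
Applying K to premise 8 (O(quarantine_host → withhold_summons)) and O(quarantine_host) yields O(withhold_summons).
Premise 7, O(¬review_contract → ¬withhold_summons), contraposes to O(withhold_summons → review_contract); with O(withhold_summons) we get O(review_contract).
Yet premise 9 states O(¬review_contract).
We now have both O(review_contract) and O(¬review_contract) — review_contract is simultaneously obligatory and forbidden, violating the D-axiom.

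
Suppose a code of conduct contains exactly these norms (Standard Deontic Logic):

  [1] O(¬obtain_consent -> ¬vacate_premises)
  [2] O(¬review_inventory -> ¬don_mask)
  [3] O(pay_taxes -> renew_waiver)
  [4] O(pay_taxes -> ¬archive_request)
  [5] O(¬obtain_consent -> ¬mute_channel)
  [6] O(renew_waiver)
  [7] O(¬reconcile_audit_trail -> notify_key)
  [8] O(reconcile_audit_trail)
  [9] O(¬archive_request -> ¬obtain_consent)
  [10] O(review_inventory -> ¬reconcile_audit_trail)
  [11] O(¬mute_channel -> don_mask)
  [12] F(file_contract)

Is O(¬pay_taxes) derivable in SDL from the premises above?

Yes

Premise 8 gives O(reconcile_audit_trail).
Premise 10, O(review_inventory -> ¬reconcile_audit_trail), contraposes to O(reconcile_audit_trail -> ¬review_inventory); with O(reconcile_audit_trail) we get O(¬review_inventory).
Premise 2 is O(¬review_inventory -> ¬don_mask); since O(¬review_inventory), deontic closure gives O(¬don_mask).
Premise 11 is O(¬mute_channel -> don_mask); contrapositively O(¬don_mask -> mute_channel). Since O(¬don_mask) holds, K gives O(mute_channel).
The contrapositive of premise 5 (O(¬obtain_consent -> ¬mute_channel)) is O(mute_channel -> obtain_consent), and O(mute_channel) is already established, so O(obtain_consent).
Premise 9 is O(¬archive_request -> ¬obtain_consent); contrapositively O(obtain_consent -> archive_request). Since O(obtain_consent) holds, K gives O(archive_request).
The contrapositive of premise 4 (O(pay_taxes -> ¬archive_request)) is O(archive_request -> ¬pay_taxes), and O(archive_request) is already established, so O(¬pay_taxes).
Premises 1, 3, 6, 7, 12 do not contribute to this derivation.
So O(¬pay_taxes) follows.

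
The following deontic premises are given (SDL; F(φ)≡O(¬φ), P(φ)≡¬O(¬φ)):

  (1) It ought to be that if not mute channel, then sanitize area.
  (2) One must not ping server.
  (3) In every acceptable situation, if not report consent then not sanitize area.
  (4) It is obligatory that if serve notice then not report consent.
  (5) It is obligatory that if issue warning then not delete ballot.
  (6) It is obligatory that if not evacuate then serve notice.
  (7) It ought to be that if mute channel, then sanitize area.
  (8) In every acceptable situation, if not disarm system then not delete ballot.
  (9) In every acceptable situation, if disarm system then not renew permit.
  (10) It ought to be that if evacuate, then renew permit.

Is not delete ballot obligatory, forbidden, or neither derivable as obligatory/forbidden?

Premises 1 and 7 cover both cases: O(¬mute_channel → sanitize_area) and O(mute_channel → sanitize_area). Since ¬mute_channel ∨ mute_channel is a tautology, O(sanitize_area) follows.
Premise 3, O(¬report_consent → ¬sanitize_area), contraposes to O(sanitize_area → report_consent); with O(sanitize_area) we get O(report_consent).
Premise 4, O(serve_notice → ¬report_consent), contraposes to O(report_consent → ¬serve_notice); with O(report_consent) we get O(¬serve_notice).
The contrapositive of premise 6 (O(¬evacuate → serve_notice)) is O(¬serve_notice → evacuate), and O(¬serve_notice) is already established, so O(evacuate).
Applying K to premise 10 (O(evacuate → renew_permit)) and O(evacuate) yields O(renew_permit).
Premise 9 is O(disarm_system → ¬renew_permit); contrapositively O(renew_permit → ¬disarm_system). Since O(renew_permit) holds, K gives O(¬disarm_system).
With premise 8, O(¬disarm_system → ¬delete_ballot), the K-axiom yields O(¬delete_ballot).
Premises 2, 5 do not contribute to this derivation.
Hence ¬delete_ballot is obligatory.

Obligatory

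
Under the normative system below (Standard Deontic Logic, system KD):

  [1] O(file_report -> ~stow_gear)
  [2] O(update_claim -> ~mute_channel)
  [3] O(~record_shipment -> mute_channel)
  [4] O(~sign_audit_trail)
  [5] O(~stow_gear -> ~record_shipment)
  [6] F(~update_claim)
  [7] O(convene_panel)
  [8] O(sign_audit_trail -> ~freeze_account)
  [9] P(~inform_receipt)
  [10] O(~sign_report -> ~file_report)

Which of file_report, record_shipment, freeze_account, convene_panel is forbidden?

file_report

F(~update_claim) at premise 6 means O(update_claim).
Premise 2 is O(update_claim -> ~mute_channel); since O(update_claim), deontic closure gives O(~mute_channel).
Premise 3, O(~record_shipment -> mute_channel), contraposes to O(~mute_channel -> record_shipment); with O(~mute_channel) we get O(record_shipment).
The contrapositive of premise 5 (O(~stow_gear -> ~record_shipment)) is O(record_shipment -> stow_gear), and O(record_shipment) is already established, so O(stow_gear).
Premise 1 is O(file_report -> ~stow_gear); contrapositively O(stow_gear -> ~file_report). Since O(stow_gear) holds, K gives O(~file_report).
So O(~file_report) holds, i.e. file_report is forbidden. None of the other listed options is forbidden under the premises.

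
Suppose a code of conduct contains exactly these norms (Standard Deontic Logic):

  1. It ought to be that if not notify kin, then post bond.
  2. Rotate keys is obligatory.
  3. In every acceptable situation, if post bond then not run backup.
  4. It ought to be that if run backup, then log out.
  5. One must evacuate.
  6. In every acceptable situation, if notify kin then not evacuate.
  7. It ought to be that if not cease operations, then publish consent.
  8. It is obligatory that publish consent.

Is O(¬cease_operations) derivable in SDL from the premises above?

No

Premise 7 is O(¬cease_operations → publish_consent); even if O(publish_consent) held, inferring O(¬cease_operations) would be affirming the consequent — invalid.
No other premise forces O(¬cease_operations). An ideal world satisfying every premise can still have ¬cease_operations false, so O(¬cease_operations) is not derivable.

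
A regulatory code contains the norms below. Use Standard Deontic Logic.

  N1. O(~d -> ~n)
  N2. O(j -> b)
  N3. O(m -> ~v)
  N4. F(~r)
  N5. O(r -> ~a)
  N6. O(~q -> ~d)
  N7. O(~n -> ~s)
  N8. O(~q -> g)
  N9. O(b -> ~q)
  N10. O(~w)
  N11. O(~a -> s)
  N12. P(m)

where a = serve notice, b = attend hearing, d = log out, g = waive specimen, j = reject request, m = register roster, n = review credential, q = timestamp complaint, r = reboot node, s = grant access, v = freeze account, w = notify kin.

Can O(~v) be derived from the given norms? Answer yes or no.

Premise 3 is O(m -> ~v), but O(m) is not derivable from the premises (the permission P(m) asserts only ~O(~m), not O(m)), so it does not yield O(~v).
No other premise forces O(~v). An ideal world satisfying every premise can still have ~v false, so O(~v) is not derivable.

No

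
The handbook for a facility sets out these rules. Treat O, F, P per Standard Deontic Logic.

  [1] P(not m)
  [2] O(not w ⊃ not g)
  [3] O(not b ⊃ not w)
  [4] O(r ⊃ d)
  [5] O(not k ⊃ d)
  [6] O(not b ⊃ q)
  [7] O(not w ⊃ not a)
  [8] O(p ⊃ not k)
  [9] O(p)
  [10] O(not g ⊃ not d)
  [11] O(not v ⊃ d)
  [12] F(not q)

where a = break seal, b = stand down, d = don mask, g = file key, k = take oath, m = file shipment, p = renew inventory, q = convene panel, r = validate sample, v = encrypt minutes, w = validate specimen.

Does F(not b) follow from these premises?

Premise 9 gives O(p).
Premise 8 is O(p ⊃ not k); since O(p), deontic closure gives O(not k).
Premise 5 is O(not k ⊃ d); since O(not k), deontic closure gives O(d).
Premise 10 is O(not g ⊃ not d); contrapositively O(d ⊃ g). Since O(d) holds, K gives O(g).
Premise 2 is O(not w ⊃ not g); contrapositively O(g ⊃ w). Since O(g) holds, K gives O(w).
Premise 3, O(not b ⊃ not w), contraposes to O(w ⊃ b); with O(w) we get O(b).
Premises 1, 4, 6, 7, 11, 12 do not contribute to this derivation.
So O(b) holds, i.e. F(not b). The claim follows.

Yes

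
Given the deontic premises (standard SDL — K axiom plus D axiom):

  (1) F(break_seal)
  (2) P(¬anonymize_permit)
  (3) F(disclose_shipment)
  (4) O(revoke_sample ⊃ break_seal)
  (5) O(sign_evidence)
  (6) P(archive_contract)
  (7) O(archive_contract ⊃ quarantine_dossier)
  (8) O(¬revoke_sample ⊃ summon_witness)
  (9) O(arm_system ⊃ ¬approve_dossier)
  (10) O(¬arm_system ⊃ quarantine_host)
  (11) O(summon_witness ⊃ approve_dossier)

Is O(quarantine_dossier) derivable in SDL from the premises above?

No

Premise 7 is O(archive_contract ⊃ quarantine_dossier), but O(archive_contract) is not derivable from the premises (the permission P(archive_contract) asserts only ¬O(¬archive_contract), not O(archive_contract)), so it does not yield O(quarantine_dossier).
No other premise forces O(quarantine_dossier). An ideal world satisfying every premise can still have quarantine_dossier false, so O(quarantine_dossier) is not derivable.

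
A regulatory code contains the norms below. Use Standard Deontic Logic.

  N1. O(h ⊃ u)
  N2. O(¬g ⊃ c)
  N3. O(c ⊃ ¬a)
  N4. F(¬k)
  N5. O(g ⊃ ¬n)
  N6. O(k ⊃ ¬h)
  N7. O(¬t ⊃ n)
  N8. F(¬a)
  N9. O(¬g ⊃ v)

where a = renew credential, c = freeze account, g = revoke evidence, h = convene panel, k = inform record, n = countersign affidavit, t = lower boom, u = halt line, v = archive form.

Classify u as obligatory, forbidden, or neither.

Neither

Premise 1 is O(h ⊃ u), but O(h) is not derivable from the premises, so it does not yield O(u).
No premise or chain of K-axiom applications forces O(u), and none forces O(¬u). So u is neither obligatory nor forbidden under these norms.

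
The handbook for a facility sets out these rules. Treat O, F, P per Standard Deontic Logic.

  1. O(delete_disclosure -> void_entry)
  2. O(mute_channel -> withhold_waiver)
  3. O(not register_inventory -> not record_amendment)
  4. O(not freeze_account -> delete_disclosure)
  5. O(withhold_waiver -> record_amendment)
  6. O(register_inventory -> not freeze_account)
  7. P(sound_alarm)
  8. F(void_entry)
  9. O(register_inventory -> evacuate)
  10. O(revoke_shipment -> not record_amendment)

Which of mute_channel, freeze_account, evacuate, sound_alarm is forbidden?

F(void_entry) at premise 8 means O(not void_entry).
Premise 1 is O(delete_disclosure -> void_entry); contrapositively O(not void_entry -> not delete_disclosure). Since O(not void_entry) holds, K gives O(not delete_disclosure).
The contrapositive of premise 4 (O(not freeze_account -> delete_disclosure)) is O(not delete_disclosure -> freeze_account), and O(not delete_disclosure) is already established, so O(freeze_account).
Premise 6 is O(register_inventory -> not freeze_account); contrapositively O(freeze_account -> not register_inventory). Since O(freeze_account) holds, K gives O(not register_inventory).
With premise 3, O(not register_inventory -> not record_amendment), the K-axiom yields O(not record_amendment).
The contrapositive of premise 5 (O(withhold_waiver -> record_amendment)) is O(not record_amendment -> not withhold_waiver), and O(not record_amendment) is already established, so O(not withhold_waiver).
Premise 2, O(mute_channel -> withhold_waiver), contraposes to O(not withhold_waiver -> not mute_channel); with O(not withhold_waiver) we get O(not mute_channel).
So O(not mute_channel) holds, i.e. mute_channel is forbidden. None of the other listed options is forbidden under the premises.

mute_channel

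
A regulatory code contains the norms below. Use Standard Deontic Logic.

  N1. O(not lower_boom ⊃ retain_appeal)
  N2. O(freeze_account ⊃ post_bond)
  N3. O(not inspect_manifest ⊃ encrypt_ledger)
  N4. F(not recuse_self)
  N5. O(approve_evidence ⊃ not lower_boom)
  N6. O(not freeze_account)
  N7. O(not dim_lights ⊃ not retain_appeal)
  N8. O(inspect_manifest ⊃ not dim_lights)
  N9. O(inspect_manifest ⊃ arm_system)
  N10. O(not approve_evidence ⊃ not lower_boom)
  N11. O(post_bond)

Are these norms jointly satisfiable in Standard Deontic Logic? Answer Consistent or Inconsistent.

Premise 2 is O(freeze_account ⊃ post_bond); even if O(post_bond) held, inferring O(freeze_account) would be affirming the consequent — invalid.
So O(freeze_account) is not derivable, and the apparent clash with O(not freeze_account) does not arise.
A world satisfying every obligation exists (e.g. approve_evidence=false, arm_system=false, dim_lights=true, encrypt_ledger=true, freeze_account=false, inspect_manifest=false, lower_boom=false, post_bond=true, recuse_self=true, retain_appeal=true); no atom is both obligatory and forbidden, so the set is consistent.

Consistent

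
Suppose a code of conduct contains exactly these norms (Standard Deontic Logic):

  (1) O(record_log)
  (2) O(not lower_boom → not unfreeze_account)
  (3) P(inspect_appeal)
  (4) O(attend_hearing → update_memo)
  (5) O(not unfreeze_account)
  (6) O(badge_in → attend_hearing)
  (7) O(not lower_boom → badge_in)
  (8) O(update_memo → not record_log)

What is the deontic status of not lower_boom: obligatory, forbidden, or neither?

From premise 1 we have O(record_log).
Premise 8 is O(update_memo → not record_log); contrapositively O(record_log → not update_memo). Since O(record_log) holds, K gives O(not update_memo).
Premise 4 is O(attend_hearing → update_memo); contrapositively O(not update_memo → not attend_hearing). Since O(not update_memo) holds, K gives O(not attend_hearing).
Premise 6, O(badge_in → attend_hearing), contraposes to O(not attend_hearing → not badge_in); with O(not attend_hearing) we get O(not badge_in).
Premise 7 is O(not lower_boom → badge_in); contrapositively O(not badge_in → lower_boom). Since O(not badge_in) holds, K gives O(lower_boom).
Premises 2, 3, 5 do not contribute to this derivation.
Thus O(lower_boom), which is F(not lower_boom): not lower_boom is forbidden.

Forbidden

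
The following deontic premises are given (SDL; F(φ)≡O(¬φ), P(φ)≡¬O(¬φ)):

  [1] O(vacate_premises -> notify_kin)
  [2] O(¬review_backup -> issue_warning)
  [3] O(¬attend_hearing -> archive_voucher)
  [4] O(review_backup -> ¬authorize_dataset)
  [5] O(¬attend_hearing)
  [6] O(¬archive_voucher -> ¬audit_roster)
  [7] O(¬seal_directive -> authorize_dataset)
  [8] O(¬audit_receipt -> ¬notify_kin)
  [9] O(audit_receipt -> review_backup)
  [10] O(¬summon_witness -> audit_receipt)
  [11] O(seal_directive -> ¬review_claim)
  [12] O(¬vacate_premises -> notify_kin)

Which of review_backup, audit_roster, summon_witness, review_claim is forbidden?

review_claim

Premises 1 and 12 are O(vacate_premises -> notify_kin) and O(¬vacate_premises -> notify_kin); every ideal world satisfies vacate_premises or ¬vacate_premises, so in either case notify_kin holds — hence O(notify_kin).
The contrapositive of premise 8 (O(¬audit_receipt -> ¬notify_kin)) is O(notify_kin -> audit_receipt), and O(notify_kin) is already established, so O(audit_receipt).
From O(audit_receipt) and premise 9, O(audit_receipt -> review_backup), we obtain O(review_backup).
Applying K to premise 4 (O(review_backup -> ¬authorize_dataset)) and O(review_backup) yields O(¬authorize_dataset).
The contrapositive of premise 7 (O(¬seal_directive -> authorize_dataset)) is O(¬authorize_dataset -> seal_directive), and O(¬authorize_dataset) is already established, so O(seal_directive).
Premise 11 is O(seal_directive -> ¬review_claim); since O(seal_directive), deontic closure gives O(¬review_claim).
So O(¬review_claim) holds, i.e. review_claim is forbidden. None of the other listed options is forbidden under the premises.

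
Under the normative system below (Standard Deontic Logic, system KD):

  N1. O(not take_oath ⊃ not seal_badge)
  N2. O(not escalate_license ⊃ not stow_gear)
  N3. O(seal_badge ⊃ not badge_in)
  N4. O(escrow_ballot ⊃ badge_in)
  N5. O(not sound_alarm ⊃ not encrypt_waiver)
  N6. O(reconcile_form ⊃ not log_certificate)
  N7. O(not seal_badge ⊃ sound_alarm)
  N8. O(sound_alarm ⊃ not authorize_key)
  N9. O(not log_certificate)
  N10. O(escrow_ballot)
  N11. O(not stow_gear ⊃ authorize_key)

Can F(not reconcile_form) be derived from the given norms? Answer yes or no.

No

Premise 6 is O(reconcile_form ⊃ not log_certificate); even if O(not log_certificate) held, inferring O(reconcile_form) would be affirming the consequent — invalid.
No other premise forces O(reconcile_form). An ideal world satisfying every premise can still have not reconcile_form true, so F(not reconcile_form) is not derivable.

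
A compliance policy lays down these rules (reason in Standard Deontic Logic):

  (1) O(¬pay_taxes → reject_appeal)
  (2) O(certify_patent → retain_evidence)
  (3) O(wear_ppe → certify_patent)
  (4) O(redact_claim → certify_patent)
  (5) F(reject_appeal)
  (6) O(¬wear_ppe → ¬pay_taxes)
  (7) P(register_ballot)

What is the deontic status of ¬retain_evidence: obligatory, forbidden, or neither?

Forbidden

Premise 5, F(reject_appeal), is equivalent to O(¬reject_appeal).
The contrapositive of premise 1 (O(¬pay_taxes → reject_appeal)) is O(¬reject_appeal → pay_taxes), and O(¬reject_appeal) is already established, so O(pay_taxes).
The contrapositive of premise 6 (O(¬wear_ppe → ¬pay_taxes)) is O(pay_taxes → wear_ppe), and O(pay_taxes) is already established, so O(wear_ppe).
Premise 3 is O(wear_ppe → certify_patent); since O(wear_ppe), deontic closure gives O(certify_patent).
Premise 2 is O(certify_patent → retain_evidence); since O(certify_patent), deontic closure gives O(retain_evidence).
Premises 4, 7 do not contribute to this derivation.
Thus O(retain_evidence), which is F(¬retain_evidence): ¬retain_evidence is forbidden.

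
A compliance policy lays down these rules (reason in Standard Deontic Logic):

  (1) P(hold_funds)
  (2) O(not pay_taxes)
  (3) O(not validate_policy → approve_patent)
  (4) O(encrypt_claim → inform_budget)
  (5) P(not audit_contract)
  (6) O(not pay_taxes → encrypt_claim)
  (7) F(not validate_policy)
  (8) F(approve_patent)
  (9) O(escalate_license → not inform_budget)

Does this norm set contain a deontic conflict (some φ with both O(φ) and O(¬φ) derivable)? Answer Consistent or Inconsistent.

Consistent

Premise 3 is O(not validate_policy → approve_patent), but O(not validate_policy) is not derivable from the premises, so it does not yield O(approve_patent).
So O(approve_patent) is not derivable, and the apparent clash with O(not approve_patent) does not arise.
A world satisfying every obligation exists (e.g. approve_patent=false, audit_contract=false, encrypt_claim=true, escalate_license=false, hold_funds=false, inform_budget=true, pay_taxes=false, validate_policy=true); no atom is both obligatory and forbidden, so the set is consistent.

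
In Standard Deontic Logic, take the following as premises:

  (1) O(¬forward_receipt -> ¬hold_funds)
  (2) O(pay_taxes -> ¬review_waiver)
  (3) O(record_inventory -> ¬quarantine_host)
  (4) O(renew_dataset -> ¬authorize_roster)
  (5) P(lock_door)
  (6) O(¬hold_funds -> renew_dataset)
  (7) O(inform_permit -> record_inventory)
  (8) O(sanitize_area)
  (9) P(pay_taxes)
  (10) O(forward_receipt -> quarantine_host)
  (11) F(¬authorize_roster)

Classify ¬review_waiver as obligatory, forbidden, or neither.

Premise 2 is O(pay_taxes -> ¬review_waiver), but O(pay_taxes) is not derivable from the premises (the permission P(pay_taxes) asserts only ¬O(¬pay_taxes), not O(pay_taxes)), so it does not yield O(¬review_waiver).
No premise or chain of K-axiom applications forces O(¬review_waiver), and none forces O(review_waiver). So ¬review_waiver is neither obligatory nor forbidden under these norms.

Neither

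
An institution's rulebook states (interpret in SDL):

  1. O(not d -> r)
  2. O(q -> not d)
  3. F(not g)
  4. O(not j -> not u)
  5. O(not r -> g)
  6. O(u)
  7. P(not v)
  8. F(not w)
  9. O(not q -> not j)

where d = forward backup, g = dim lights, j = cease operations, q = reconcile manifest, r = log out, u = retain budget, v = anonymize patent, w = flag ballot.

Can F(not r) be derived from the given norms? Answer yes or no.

Yes

From premise 6 we have O(u).
Premise 4, O(not j -> not u), contraposes to O(u -> j); with O(u) we get O(j).
The contrapositive of premise 9 (O(not q -> not j)) is O(j -> q), and O(j) is already established, so O(q).
With premise 2, O(q -> not d), the K-axiom yields O(not d).
With premise 1, O(not d -> r), the K-axiom yields O(r).
Premises 3, 5, 7, 8 do not contribute to this derivation.
So O(r) holds, i.e. F(not r). The claim follows.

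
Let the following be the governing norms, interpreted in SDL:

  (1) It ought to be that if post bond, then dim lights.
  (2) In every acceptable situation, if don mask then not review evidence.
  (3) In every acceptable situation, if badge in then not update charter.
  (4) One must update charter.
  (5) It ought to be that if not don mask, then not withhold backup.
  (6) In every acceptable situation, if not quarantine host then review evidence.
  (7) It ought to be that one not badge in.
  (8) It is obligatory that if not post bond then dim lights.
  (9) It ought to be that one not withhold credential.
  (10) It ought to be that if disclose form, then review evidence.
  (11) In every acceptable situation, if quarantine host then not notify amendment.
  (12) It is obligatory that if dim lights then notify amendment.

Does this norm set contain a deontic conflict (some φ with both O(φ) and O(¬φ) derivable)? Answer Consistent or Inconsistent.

Premise 3 is O(badge_in → ¬update_charter), but O(badge_in) is not derivable from the premises, so it does not yield O(¬update_charter).
So O(¬update_charter) is not derivable, and the apparent clash with O(update_charter) does not arise.
A world satisfying every obligation exists (e.g. badge_in=false, dim_lights=true, disclose_form=false, don_mask=false, notify_amendment=true, post_bond=false, quarantine_host=false, review_evidence=true, update_charter=true, withhold_backup=false, withhold_credential=false); no atom is both obligatory and forbidden, so the set is consistent.

Consistent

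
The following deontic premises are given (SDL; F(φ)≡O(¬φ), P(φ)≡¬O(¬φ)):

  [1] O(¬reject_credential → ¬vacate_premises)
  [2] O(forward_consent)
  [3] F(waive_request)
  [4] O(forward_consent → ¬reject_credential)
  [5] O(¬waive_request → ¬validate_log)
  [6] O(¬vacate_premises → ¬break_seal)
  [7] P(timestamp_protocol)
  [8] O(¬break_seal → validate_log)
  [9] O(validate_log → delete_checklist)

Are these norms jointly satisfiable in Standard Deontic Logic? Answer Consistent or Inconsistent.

F(waive_request) at premise 3 means O(¬waive_request).
Applying K to premise 5 (O(¬waive_request → ¬validate_log)) and O(¬waive_request) yields O(¬validate_log).
Premise 8 is O(¬break_seal → validate_log); contrapositively O(¬validate_log → break_seal). Since O(¬validate_log) holds, K gives O(break_seal).
Premise 6, O(¬vacate_premises → ¬break_seal), contraposes to O(break_seal → vacate_premises); with O(break_seal) we get O(vacate_premises).
Premise 1, O(¬reject_credential → ¬vacate_premises), contraposes to O(vacate_premises → reject_credential); with O(vacate_premises) we get O(reject_credential).
Premise 4 is O(forward_consent → ¬reject_credential); contrapositively O(reject_credential → ¬forward_consent). Since O(reject_credential) holds, K gives O(¬forward_consent).
Yet premise 2 states O(forward_consent).
We now have both O(¬forward_consent) and O(forward_consent) — forward_consent is simultaneously obligatory and forbidden, violating the D-axiom.

Inconsistent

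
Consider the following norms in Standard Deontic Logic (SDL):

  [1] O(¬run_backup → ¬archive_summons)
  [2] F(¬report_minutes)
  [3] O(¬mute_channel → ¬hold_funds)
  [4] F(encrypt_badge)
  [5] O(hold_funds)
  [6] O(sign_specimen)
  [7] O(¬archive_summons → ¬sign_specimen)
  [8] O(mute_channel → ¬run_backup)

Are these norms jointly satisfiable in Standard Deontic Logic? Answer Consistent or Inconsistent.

From premise 6 we have O(sign_specimen).
The contrapositive of premise 7 (O(¬archive_summons → ¬sign_specimen)) is O(sign_specimen → archive_summons), and O(sign_specimen) is already established, so O(archive_summons).
The contrapositive of premise 1 (O(¬run_backup → ¬archive_summons)) is O(archive_summons → run_backup), and O(archive_summons) is already established, so O(run_backup).
Premise 8, O(mute_channel → ¬run_backup), contraposes to O(run_backup → ¬mute_channel); with O(run_backup) we get O(¬mute_channel).
Applying K to premise 3 (O(¬mute_channel → ¬hold_funds)) and O(¬mute_channel) yields O(¬hold_funds).
However, premise 5 gives O(hold_funds).
We now have both O(¬hold_funds) and O(hold_funds) — hold_funds is simultaneously obligatory and forbidden, violating the D-axiom.

Inconsistent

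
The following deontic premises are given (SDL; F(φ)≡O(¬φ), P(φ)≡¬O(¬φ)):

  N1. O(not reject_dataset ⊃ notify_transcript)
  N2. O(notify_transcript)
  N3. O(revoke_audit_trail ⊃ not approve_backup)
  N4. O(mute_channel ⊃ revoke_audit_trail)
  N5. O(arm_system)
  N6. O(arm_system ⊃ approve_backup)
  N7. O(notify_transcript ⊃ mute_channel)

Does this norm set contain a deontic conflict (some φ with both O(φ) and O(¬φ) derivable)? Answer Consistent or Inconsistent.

Premise 2 states O(notify_transcript) outright.
From O(notify_transcript) and premise 7, O(notify_transcript ⊃ mute_channel), we obtain O(mute_channel).
With premise 4, O(mute_channel ⊃ revoke_audit_trail), the K-axiom yields O(revoke_audit_trail).
Applying K to premise 3 (O(revoke_audit_trail ⊃ not approve_backup)) and O(revoke_audit_trail) yields O(not approve_backup).
Premise 6 is O(arm_system ⊃ approve_backup); contrapositively O(not approve_backup ⊃ not arm_system). Since O(not approve_backup) holds, K gives O(not arm_system).
Yet premise 5 states O(arm_system).
We now have both O(not arm_system) and O(arm_system) — arm_system is simultaneously obligatory and forbidden, violating the D-axiom.

Inconsistent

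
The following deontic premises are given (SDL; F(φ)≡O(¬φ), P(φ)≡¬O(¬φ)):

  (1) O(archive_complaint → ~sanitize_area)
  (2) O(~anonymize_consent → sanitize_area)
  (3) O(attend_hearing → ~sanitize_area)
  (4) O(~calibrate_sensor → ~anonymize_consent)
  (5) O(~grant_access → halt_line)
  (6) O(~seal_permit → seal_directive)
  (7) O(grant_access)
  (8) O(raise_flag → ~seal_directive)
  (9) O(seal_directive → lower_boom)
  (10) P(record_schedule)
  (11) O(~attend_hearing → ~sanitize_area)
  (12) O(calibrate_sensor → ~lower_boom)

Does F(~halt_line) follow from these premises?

Premise 5 is O(~grant_access → halt_line), but O(~grant_access) is not derivable from the premises, so it does not yield O(halt_line).
No other premise forces O(halt_line). An ideal world satisfying every premise can still have ~halt_line true, so F(~halt_line) is not derivable.

No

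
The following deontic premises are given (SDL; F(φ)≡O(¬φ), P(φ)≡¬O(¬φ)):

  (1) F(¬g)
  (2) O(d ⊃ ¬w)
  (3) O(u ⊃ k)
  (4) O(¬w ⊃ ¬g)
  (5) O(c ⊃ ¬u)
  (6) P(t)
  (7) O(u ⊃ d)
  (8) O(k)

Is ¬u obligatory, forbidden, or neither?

Obligatory

F(¬g) at premise 1 means O(g).
The contrapositive of premise 4 (O(¬w ⊃ ¬g)) is O(g ⊃ w), and O(g) is already established, so O(w).
Premise 2 is O(d ⊃ ¬w); contrapositively O(w ⊃ ¬d). Since O(w) holds, K gives O(¬d).
The contrapositive of premise 7 (O(u ⊃ d)) is O(¬d ⊃ ¬u), and O(¬d) is already established, so O(¬u).
Premises 3, 5, 6, 8 do not contribute to this derivation.
Hence ¬u is obligatory.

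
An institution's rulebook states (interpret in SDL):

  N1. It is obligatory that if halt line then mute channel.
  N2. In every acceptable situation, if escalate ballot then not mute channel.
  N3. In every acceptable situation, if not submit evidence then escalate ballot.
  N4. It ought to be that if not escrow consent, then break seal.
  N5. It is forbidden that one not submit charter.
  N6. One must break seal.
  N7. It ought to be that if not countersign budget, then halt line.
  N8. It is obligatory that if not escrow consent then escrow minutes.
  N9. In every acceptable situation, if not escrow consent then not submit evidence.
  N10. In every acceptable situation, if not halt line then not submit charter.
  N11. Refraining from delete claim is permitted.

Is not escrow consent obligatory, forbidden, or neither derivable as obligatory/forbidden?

Forbidden

Premise 5, F(¬submit_charter), is equivalent to O(submit_charter).
Premise 10, O(¬halt_line → ¬submit_charter), contraposes to O(submit_charter → halt_line); with O(submit_charter) we get O(halt_line).
From O(halt_line) and premise 1, O(halt_line → mute_channel), we obtain O(mute_channel).
The contrapositive of premise 2 (O(escalate_ballot → ¬mute_channel)) is O(mute_channel → ¬escalate_ballot), and O(mute_channel) is already established, so O(¬escalate_ballot).
The contrapositive of premise 3 (O(¬submit_evidence → escalate_ballot)) is O(¬escalate_ballot → submit_evidence), and O(¬escalate_ballot) is already established, so O(submit_evidence).
Premise 9 is O(¬escrow_consent → ¬submit_evidence); contrapositively O(submit_evidence → escrow_consent). Since O(submit_evidence) holds, K gives O(escrow_consent).
Premises 4, 6, 7, 8, 11 do not contribute to this derivation.
Thus O(escrow_consent), which is F(¬escrow_consent): ¬escrow_consent is forbidden.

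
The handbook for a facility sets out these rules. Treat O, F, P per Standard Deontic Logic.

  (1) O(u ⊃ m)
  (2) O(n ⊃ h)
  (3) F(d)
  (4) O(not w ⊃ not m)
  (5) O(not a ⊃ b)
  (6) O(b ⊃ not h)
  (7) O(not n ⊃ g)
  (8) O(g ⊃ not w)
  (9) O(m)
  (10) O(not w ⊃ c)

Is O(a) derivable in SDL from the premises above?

From premise 9 we have O(m).
Premise 4, O(not w ⊃ not m), contraposes to O(m ⊃ w); with O(m) we get O(w).
Premise 8, O(g ⊃ not w), contraposes to O(w ⊃ not g); with O(w) we get O(not g).
Premise 7, O(not n ⊃ g), contraposes to O(not g ⊃ n); with O(not g) we get O(n).
Premise 2 is O(n ⊃ h); since O(n), deontic closure gives O(h).
Premise 6 is O(b ⊃ not h); contrapositively O(h ⊃ not b). Since O(h) holds, K gives O(not b).
Premise 5 is O(not a ⊃ b); contrapositively O(not b ⊃ a). Since O(not b) holds, K gives O(a).
Premises 1, 3, 10 do not contribute to this derivation.
So O(a) follows.

Yes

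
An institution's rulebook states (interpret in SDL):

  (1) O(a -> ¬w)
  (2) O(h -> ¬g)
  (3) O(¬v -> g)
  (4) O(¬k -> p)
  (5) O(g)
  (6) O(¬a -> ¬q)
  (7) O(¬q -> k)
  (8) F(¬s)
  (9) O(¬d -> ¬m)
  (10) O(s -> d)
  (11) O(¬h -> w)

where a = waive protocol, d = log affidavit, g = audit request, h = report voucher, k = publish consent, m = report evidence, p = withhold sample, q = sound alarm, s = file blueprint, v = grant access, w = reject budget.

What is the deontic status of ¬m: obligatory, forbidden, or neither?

Premise 9 is O(¬d -> ¬m), but O(¬d) is not derivable from the premises, so it does not yield O(¬m).
No premise or chain of K-axiom applications forces O(¬m), and none forces O(m). So ¬m is neither obligatory nor forbidden under these norms.

Neither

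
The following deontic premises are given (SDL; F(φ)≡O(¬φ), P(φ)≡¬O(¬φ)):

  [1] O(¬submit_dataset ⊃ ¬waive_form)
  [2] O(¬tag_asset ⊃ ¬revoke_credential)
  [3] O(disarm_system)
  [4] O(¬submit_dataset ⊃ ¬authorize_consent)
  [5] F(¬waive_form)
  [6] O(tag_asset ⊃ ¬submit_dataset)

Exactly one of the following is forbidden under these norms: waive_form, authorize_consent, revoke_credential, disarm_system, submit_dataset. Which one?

F(¬waive_form) at premise 5 means O(waive_form).
Premise 1 is O(¬submit_dataset ⊃ ¬waive_form); contrapositively O(waive_form ⊃ submit_dataset). Since O(waive_form) holds, K gives O(submit_dataset).
The contrapositive of premise 6 (O(tag_asset ⊃ ¬submit_dataset)) is O(submit_dataset ⊃ ¬tag_asset), and O(submit_dataset) is already established, so O(¬tag_asset).
Premise 2 is O(¬tag_asset ⊃ ¬revoke_credential); since O(¬tag_asset), deontic closure gives O(¬revoke_credential).
So O(¬revoke_credential) holds, i.e. revoke_credential is forbidden. None of the other listed options is forbidden under the premises.

revoke_credential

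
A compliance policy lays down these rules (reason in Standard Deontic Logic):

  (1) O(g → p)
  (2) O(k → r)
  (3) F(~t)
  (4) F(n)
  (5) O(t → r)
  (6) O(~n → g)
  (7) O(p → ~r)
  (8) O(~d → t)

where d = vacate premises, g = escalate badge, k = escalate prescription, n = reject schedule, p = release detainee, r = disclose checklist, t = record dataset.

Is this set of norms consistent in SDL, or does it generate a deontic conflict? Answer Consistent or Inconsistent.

Inconsistent

F(~t) at premise 3 means O(t).
With premise 5, O(t → r), the K-axiom yields O(r).
Premise 7 is O(p → ~r); contrapositively O(r → ~p). Since O(r) holds, K gives O(~p).
The contrapositive of premise 1 (O(g → p)) is O(~p → ~g), and O(~p) is already established, so O(~g).
The contrapositive of premise 6 (O(~n → g)) is O(~g → n), and O(~g) is already established, so O(n).
However, F(n) at premise 4 amounts to O(~n).
We now have both O(n) and O(~n) — n is simultaneously obligatory and forbidden, violating the D-axiom.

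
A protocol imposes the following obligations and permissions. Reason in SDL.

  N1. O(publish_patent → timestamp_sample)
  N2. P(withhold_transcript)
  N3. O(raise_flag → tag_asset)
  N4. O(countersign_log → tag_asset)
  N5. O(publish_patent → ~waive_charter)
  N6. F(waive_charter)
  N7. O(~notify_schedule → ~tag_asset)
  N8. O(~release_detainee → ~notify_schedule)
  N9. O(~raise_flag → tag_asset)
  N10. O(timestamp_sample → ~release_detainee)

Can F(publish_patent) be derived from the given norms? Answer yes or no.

Yes

By case analysis on raise_flag: premise 3 gives O(raise_flag → tag_asset) and premise 9 gives O(~raise_flag → tag_asset), so O(tag_asset) either way.
Premise 7, O(~notify_schedule → ~tag_asset), contraposes to O(tag_asset → notify_schedule); with O(tag_asset) we get O(notify_schedule).
Premise 8, O(~release_detainee → ~notify_schedule), contraposes to O(notify_schedule → release_detainee); with O(notify_schedule) we get O(release_detainee).
Premise 10, O(timestamp_sample → ~release_detainee), contraposes to O(release_detainee → ~timestamp_sample); with O(release_detainee) we get O(~timestamp_sample).
The contrapositive of premise 1 (O(publish_patent → timestamp_sample)) is O(~timestamp_sample → ~publish_patent), and O(~timestamp_sample) is already established, so O(~publish_patent).
Premises 2, 4, 5, 6 do not contribute to this derivation.
So O(~publish_patent) holds, i.e. F(publish_patent). The claim follows.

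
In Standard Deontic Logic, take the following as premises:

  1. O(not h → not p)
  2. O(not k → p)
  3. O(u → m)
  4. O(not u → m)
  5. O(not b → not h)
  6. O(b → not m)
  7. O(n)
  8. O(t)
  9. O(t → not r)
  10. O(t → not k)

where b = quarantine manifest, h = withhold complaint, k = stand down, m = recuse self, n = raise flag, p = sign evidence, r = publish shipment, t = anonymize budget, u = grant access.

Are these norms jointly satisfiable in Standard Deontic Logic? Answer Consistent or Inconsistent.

Inconsistent

Premises 3 and 4 cover both cases: O(u → m) and O(not u → m). Since u ∨ not u is a tautology, O(m) follows.
Premise 6, O(b → not m), contraposes to O(m → not b); with O(m) we get O(not b).
Premise 5 is O(not b → not h); since O(not b), deontic closure gives O(not h).
Applying K to premise 1 (O(not h → not p)) and O(not h) yields O(not p).
Premise 2 is O(not k → p); contrapositively O(not p → k). Since O(not p) holds, K gives O(k).
Premise 10, O(t → not k), contraposes to O(k → not t); with O(k) we get O(not t).
Yet premise 8 states O(t).
We now have both O(not t) and O(t) — t is simultaneously obligatory and forbidden, violating the D-axiom.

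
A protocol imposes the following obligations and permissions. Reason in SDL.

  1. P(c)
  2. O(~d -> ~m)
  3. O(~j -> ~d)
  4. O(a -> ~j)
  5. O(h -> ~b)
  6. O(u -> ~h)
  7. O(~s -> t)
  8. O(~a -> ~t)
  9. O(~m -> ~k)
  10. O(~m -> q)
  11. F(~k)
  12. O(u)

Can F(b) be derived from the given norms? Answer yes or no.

No

Premise 5 is O(h -> ~b), but O(h) is not derivable from the premises, so it does not yield O(~b).
No other premise forces O(~b). An ideal world satisfying every premise can still have b true, so F(b) is not derivable.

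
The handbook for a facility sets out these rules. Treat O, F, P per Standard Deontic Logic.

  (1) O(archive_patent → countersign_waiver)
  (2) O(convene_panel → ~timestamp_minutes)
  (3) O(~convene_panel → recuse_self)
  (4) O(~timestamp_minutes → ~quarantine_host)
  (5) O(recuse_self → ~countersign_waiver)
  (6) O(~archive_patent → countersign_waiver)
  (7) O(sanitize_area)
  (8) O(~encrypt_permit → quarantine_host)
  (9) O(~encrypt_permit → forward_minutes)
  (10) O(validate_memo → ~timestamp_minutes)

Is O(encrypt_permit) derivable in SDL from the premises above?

Yes

By case analysis on ~archive_patent: premise 6 gives O(~archive_patent → countersign_waiver) and premise 1 gives O(archive_patent → countersign_waiver), so O(countersign_waiver) either way.
The contrapositive of premise 5 (O(recuse_self → ~countersign_waiver)) is O(countersign_waiver → ~recuse_self), and O(countersign_waiver) is already established, so O(~recuse_self).
Premise 3 is O(~convene_panel → recuse_self); contrapositively O(~recuse_self → convene_panel). Since O(~recuse_self) holds, K gives O(convene_panel).
With premise 2, O(convene_panel → ~timestamp_minutes), the K-axiom yields O(~timestamp_minutes).
From O(~timestamp_minutes) and premise 4, O(~timestamp_minutes → ~quarantine_host), we obtain O(~quarantine_host).
The contrapositive of premise 8 (O(~encrypt_permit → quarantine_host)) is O(~quarantine_host → encrypt_permit), and O(~quarantine_host) is already established, so O(encrypt_permit).
Premises 7, 9, 10 do not contribute to this derivation.
So O(encrypt_permit) follows.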